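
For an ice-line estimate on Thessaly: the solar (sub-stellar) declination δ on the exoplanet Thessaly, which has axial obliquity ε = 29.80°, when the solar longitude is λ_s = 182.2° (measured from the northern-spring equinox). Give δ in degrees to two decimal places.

δ = -1.09°

sin δ = sin ε · sin λ_s = sin 29.80° × sin 182.2° = -0.019078.
δ = arcsin(-0.019078) = -1.09°.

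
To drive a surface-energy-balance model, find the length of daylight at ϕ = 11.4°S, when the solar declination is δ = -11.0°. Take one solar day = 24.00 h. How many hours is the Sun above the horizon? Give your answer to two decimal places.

cos h₀ = −tan ϕ · tan δ = −tan(-11.4°) × tan(-11.000°) = -0.0392, so h₀ = 1.6100 rad = 92.25°.
Daylight = 2h₀/(2π) × 24.00 h = (1.6100/π) × 24.00 = 12.30 h.

12.30 h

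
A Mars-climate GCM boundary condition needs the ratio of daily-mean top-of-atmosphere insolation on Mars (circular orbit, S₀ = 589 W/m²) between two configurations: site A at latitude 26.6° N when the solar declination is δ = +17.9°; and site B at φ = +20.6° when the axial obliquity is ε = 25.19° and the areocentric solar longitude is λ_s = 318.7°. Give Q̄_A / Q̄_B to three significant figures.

— Configuration A (φ=+26.6°):
cos H₀ = −tan(+26.6°) tan(+17.900°) = -0.1617, H₀ = 1.7333 rad.
Bracket: H₀ sin φ sin δ + cos φ cos δ sin H₀ = 1.7333×0.44776×0.30736 + 0.89415×0.95159×0.98683 = 0.238543 + 0.839658 = 1.078201.
Q̄ = (S₀/π) × [bracket] = (589/π) × 1.078201 = 202.15 W/m².
— Configuration B (φ=+20.6°):
sin δ = sin 25.19° × sin 318.7° = -0.28091, so δ = -16.315°.
cos H₀ = −tan(+20.6°) tan(-16.315°) = 0.1100, H₀ = 1.4606 rad.
Bracket: H₀ sin φ sin δ + cos φ cos δ sin H₀ = 1.4606×0.35184×-0.28091 + 0.93606×0.95973×0.99393 = -0.144359 + 0.892912 = 0.748553.
Q̄ = (S₀/π) × [bracket] = (589/π) × 0.748553 = 140.34 W/m².
Ratio Q̄_A / Q̄_B = 202.15 / 140.34 = 1.440.

Q̄_A / Q̄_B ≈ 1.44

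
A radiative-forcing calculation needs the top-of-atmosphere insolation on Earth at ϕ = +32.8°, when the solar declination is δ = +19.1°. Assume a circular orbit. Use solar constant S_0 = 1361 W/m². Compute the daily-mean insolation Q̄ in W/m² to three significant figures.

Q̄ ≈ 473 W/m²

cos h₀ = −tan(+32.8°) tan(+19.100°) = -0.2232, h₀ = 1.7959 rad.
Bracket: h₀ sin ϕ sin δ + cos ϕ cos δ sin h₀ = 1.7959×0.54171×0.32722 + 0.84057×0.94495×0.97478 = 0.318338 + 0.774264 = 1.092602.
Q̄ = (S_0/π) × [bracket] = (1361/π) × 1.092602 = 473.3 W/m².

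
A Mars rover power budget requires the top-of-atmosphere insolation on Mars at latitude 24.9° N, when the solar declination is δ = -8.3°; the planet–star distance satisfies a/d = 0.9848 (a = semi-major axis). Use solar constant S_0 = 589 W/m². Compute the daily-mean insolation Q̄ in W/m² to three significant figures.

cos h₀ = −tan(+24.9°) tan(-8.300°) = 0.0677, h₀ = 1.5030 rad.
Bracket: h₀ sin ϕ sin δ + cos ϕ cos δ sin h₀ = 1.5030×0.42104×-0.14436 + 0.90704×0.98953×0.99770 = -0.091354 + 0.895479 = 0.804125.
Inverse-square distance factor (a/d)² = 0.9848² = 0.969831.
Q̄ = (S_0/π) × 0.969831 × [bracket] = (589/π) × 0.969831 × 0.804125 = 146.2 W/m².

Q̄ ≈ 146 W/m²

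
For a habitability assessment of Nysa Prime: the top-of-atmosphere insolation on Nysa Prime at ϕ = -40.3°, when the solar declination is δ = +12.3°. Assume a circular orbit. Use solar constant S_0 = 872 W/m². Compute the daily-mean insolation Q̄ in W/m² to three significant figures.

Q̄ ≈ 150 W/m²

cos h₀ = −tan(-40.3°) tan(+12.300°) = 0.1849, h₀ = 1.3848 rad.
Bracket: h₀ sin ϕ sin δ + cos ϕ cos δ sin h₀ = 1.3848×-0.64679×0.21303 + 0.76267×0.97705×0.98276 = -0.190806 + 0.732320 = 0.541514.
Q̄ = (S_0/π) × [bracket] = (872/π) × 0.541514 = 150.3 W/m².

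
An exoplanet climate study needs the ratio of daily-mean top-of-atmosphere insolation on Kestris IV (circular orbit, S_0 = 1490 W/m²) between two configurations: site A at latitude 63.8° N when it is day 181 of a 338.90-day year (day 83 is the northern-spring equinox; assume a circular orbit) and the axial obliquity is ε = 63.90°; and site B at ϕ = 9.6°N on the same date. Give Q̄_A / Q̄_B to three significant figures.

Q̄_A / Q̄_B ≈ 3.34

— Configuration A (ϕ=+63.8°):
Solar longitude: L_s = 360° × (181 − 83)/338.90 = 104.102°.
sin δ = sin 63.90° × sin 104.102° = 0.87097, so δ = +60.571°.
cos h₀ = −tan(+63.8°) tan(+60.571°) = -3.6024 ≤ −1 ⇒ polar day, h₀ = π.
Bracket: h₀ sin ϕ sin δ + cos ϕ cos δ sin h₀ = 3.1416×0.89726×0.87097 + 0.44151×0.49134×0.00000 = 2.455118 + 0.000000 = 2.455118.
Q̄ = (S_0/π) × [bracket] = (1490/π) × 2.455118 = 1164.4 W/m².
— Configuration B (ϕ=+9.6°):
cos h₀ = −tan(+9.6°) tan(+60.571°) = -0.2998, h₀ = 1.8753 rad.
Bracket: h₀ sin ϕ sin δ + cos ϕ cos δ sin h₀ = 1.8753×0.16677×0.87097 + 0.98600×0.49134×0.95400 = 0.272390 + 0.462176 = 0.734566.
Q̄ = (S_0/π) × [bracket] = (1490/π) × 0.734566 = 348.39 W/m².
Ratio Q̄_A / Q̄_B = 1164.4 / 348.39 = 3.342.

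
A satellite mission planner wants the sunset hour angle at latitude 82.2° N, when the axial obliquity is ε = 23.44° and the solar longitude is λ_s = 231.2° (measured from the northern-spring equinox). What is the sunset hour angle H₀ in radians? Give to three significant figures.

H₀ = 0.00 rad

Solar declination: sin δ = sin ε · sin λ_s = sin 23.44° × sin 231.2° = -0.31001, so δ = -18.060°.
cos H₀ = −tan φ · tan δ = 2.3804 ≥ 1, so the Sun never rises (polar night) and H₀ = 0.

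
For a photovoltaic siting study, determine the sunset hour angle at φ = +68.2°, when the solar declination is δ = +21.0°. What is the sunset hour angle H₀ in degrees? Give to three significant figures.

H₀ = 164°

cos H₀ = −tan φ · tan δ = −tan(+68.2°) × tan(+21.000°) = -0.9597, so H₀ = 2.8568 rad = 163.68°.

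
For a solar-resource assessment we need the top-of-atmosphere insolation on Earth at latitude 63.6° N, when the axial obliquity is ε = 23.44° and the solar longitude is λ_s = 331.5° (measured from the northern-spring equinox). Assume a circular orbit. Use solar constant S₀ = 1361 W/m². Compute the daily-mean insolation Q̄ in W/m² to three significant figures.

Solar declination: sin δ = sin ε · sin λ_s = sin 23.44° × sin 331.5° = -0.18981, so δ = -10.942°.
cos H₀ = −tan(+63.6°) tan(-10.942°) = 0.3894, H₀ = 1.1708 rad.
Bracket: H₀ sin φ sin δ + cos φ cos δ sin H₀ = 1.1708×0.89571×-0.18981 + 0.44464×0.98182×0.92105 = -0.199053 + 0.402090 = 0.203037.
Q̄ = (S₀/π) × [bracket] = (1361/π) × 0.203037 = 87.96 W/m².

Q̄ ≈ 88.0 W/m²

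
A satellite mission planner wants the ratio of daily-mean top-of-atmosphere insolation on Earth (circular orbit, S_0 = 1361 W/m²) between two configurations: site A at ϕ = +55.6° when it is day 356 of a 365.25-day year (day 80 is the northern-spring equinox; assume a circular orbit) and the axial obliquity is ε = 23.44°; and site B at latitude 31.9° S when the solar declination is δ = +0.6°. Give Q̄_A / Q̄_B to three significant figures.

Q̄_A / Q̄_B ≈ 0.132

— Configuration A (ϕ=+55.6°):
Solar longitude: L_s = 360° × (356 − 80)/365.25 = 272.033°.
sin δ = sin 23.44° × sin 272.033° = -0.39754, so δ = -23.424°.
cos h₀ = −tan(+55.6°) tan(-23.424°) = 0.6327, h₀ = 0.8857 rad.
Bracket: h₀ sin ϕ sin δ + cos ϕ cos δ sin h₀ = 0.8857×0.82511×-0.39754 + 0.56497×0.91759×0.77437 = -0.290522 + 0.401442 = 0.110920.
Q̄ = (S_0/π) × [bracket] = (1361/π) × 0.110920 = 48.053 W/m².
— Configuration B (ϕ=-31.9°):
cos h₀ = −tan(-31.9°) tan(+0.600°) = 0.0065, h₀ = 1.5643 rad.
Bracket: h₀ sin ϕ sin δ + cos ϕ cos δ sin h₀ = 1.5643×-0.52844×0.01047 + 0.84897×0.99995×0.99998 = -0.008655 + 0.848911 = 0.840256.
Q̄ = (S_0/π) × [bracket] = (1361/π) × 0.840256 = 364.02 W/m².
Ratio Q̄_A / Q̄_B = 48.053 / 364.02 = 0.1320.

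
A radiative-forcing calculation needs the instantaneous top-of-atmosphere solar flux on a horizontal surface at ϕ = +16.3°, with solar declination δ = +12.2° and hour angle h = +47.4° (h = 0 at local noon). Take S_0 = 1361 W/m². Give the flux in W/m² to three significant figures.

945 W/m²

cos θ_z = sin ϕ sin δ + cos ϕ cos δ cos h = 0.059312 + 0.634997 = 0.694309.
Flux = S_0 · cos θ_z = 1361 × 0.694309 = 945.0 W/m².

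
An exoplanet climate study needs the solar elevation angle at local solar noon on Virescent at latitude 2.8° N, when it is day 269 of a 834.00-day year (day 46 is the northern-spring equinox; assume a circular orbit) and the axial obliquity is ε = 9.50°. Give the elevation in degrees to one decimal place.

83.4°

Solar longitude: L_s = 360° × (269 − 46)/834.00 = 96.259°.
sin δ = sin 9.50° × sin 96.259° = 0.16406, so δ = +9.443°.
At local noon the hour angle is zero, so the zenith angle equals |ϕ − δ| = |+2.8° − (+9.443°)| = 6.643°.
Elevation = 90° − 6.643° = 83.4°.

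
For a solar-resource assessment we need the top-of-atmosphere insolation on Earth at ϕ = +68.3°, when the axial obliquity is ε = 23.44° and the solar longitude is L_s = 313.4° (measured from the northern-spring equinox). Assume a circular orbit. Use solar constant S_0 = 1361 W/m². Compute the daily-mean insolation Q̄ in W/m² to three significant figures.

Q̄ ≈ 17.4 W/m²

Solar declination: sin δ = sin ε · sin L_s = sin 23.44° × sin 313.4° = -0.28902, so δ = -16.799°.
cos h₀ = −tan(+68.3°) tan(-16.799°) = 0.7587, h₀ = 0.7095 rad.
Bracket: h₀ sin ϕ sin δ + cos ϕ cos δ sin h₀ = 0.7095×0.92913×-0.28902 + 0.36975×0.95732×0.65149 = -0.190527 + 0.230607 = 0.040080.
Q̄ = (S_0/π) × [bracket] = (1361/π) × 0.040080 = 17.36 W/m².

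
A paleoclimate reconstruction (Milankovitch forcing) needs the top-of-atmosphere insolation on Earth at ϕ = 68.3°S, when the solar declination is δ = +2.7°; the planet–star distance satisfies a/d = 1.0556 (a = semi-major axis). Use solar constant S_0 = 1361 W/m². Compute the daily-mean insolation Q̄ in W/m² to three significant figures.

cos h₀ = −tan(-68.3°) tan(+2.700°) = 0.1185, h₀ = 1.4520 rad.
Bracket: h₀ sin ϕ sin δ + cos ϕ cos δ sin h₀ = 1.4520×-0.92913×0.04711 + 0.36975×0.99889×0.99295 = -0.063556 + 0.366736 = 0.303180.
Inverse-square distance factor (a/d)² = 1.0556² = 1.114291.
Q̄ = (S_0/π) × 1.114291 × [bracket] = (1361/π) × 1.114291 × 0.303180 = 146.4 W/m².

Q̄ ≈ 146 W/m²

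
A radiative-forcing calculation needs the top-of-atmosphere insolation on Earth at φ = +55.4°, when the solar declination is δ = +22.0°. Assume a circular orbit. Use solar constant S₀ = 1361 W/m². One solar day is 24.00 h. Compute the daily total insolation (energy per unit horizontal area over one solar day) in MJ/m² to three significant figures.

41.3 MJ/m²

cos H₀ = −tan(+55.4°) tan(+22.000°) = -0.5857, H₀ = 2.1965 rad.
Bracket: H₀ sin φ sin δ + cos φ cos δ sin H₀ = 2.1965×0.82314×0.37461 + 0.56784×0.92718×0.81055 = 0.677305 + 0.426746 = 1.104051.
Q̄ = (S₀/π) × [bracket] = (1361/π) × 1.104051 = 478.30 W/m².
Daily total = Q̄ × 24.00 h × 3600 s/h = 478.30 × 24.00 × 3600 / 10⁶ = 41.33 MJ/m².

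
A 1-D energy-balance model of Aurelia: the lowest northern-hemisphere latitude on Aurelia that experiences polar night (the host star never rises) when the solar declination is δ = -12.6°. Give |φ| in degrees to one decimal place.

Polar night requires cos H₀ = −tan φ tan δ ≥ 1, i.e. tan φ tan δ ≤ −1.
The boundary is |tan φ| · |tan δ| = 1, so |φ| = 90° − |δ| = 90° − 12.6° = 77.4° in the northern hemisphere.

|φ| = 77.4°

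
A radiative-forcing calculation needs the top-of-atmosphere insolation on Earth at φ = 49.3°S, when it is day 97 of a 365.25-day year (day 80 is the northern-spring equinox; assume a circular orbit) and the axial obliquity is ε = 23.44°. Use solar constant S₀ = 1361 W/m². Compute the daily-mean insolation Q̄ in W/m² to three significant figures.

Q̄ ≈ 224 W/m²

Solar longitude: λ_s = 360° × (97 − 80)/365.25 = 16.756°.
sin δ = sin 23.44° × sin 16.756° = 0.11468, so δ = +6.585°.
cos H₀ = −tan(-49.3°) tan(+6.585°) = 0.1342, H₀ = 1.4362 rad.
Bracket: H₀ sin φ sin δ + cos φ cos δ sin H₀ = 1.4362×-0.75813×0.11468 + 0.65210×0.99340×0.99095 = -0.124867 + 0.641934 = 0.517067.
Q̄ = (S₀/π) × [bracket] = (1361/π) × 0.517067 = 224.0 W/m².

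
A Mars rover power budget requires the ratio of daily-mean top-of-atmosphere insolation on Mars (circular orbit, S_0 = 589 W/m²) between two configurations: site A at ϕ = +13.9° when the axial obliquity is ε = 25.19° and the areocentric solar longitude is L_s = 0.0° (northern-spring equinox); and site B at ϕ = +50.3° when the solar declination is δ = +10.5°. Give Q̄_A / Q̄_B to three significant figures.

— Configuration A (ϕ=+13.9°):
sin δ = sin 25.19° × sin 0.0° = 0.00000, so δ = +0.000°.
cos h₀ = −tan(+13.9°) tan(+0.000°) = -0.0000, h₀ = 1.5708 rad.
Bracket: h₀ sin ϕ sin δ + cos ϕ cos δ sin h₀ = 1.5708×0.24023×0.00000 + 0.97072×1.00000×1.00000 = 0.000000 + 0.970720 = 0.970720.
Q̄ = (S_0/π) × [bracket] = (589/π) × 0.970720 = 181.99 W/m².
— Configuration B (ϕ=+50.3°):
cos h₀ = −tan(+50.3°) tan(+10.500°) = -0.2232, h₀ = 1.7959 rad.
Bracket: h₀ sin ϕ sin δ + cos ϕ cos δ sin h₀ = 1.7959×0.76940×0.18224 + 0.63877×0.98325×0.97476 = 0.251813 + 0.612218 = 0.864031.
Q̄ = (S_0/π) × [bracket] = (589/π) × 0.864031 = 161.99 W/m².
Ratio Q̄_A / Q̄_B = 181.99 / 161.99 = 1.123.

Q̄_A / Q̄_B ≈ 1.12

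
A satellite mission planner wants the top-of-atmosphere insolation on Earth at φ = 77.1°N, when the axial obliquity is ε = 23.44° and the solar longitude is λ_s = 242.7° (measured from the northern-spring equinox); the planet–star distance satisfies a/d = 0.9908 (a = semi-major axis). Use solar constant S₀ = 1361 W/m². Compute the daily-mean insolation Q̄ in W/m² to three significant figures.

Q̄ ≈ 0.00 W/m²

Solar declination: sin δ = sin ε · sin λ_s = sin 23.44° × sin 242.7° = -0.35348, so δ = -20.700°.
cos H₀ = −tan(+77.1°) tan(-20.700°) = 1.6499 ≥ 1 ⇒ polar night, H₀ = 0 and Q̄ = 0.
Inverse-square distance factor (a/d)² = 0.9908² = 0.981685.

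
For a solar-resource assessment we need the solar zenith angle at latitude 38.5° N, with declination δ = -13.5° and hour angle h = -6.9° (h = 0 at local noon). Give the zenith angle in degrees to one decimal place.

cos θ_z = sin ϕ sin δ + cos ϕ cos δ cos h = -0.145323 + 0.755473 = 0.610150.
θ_z = arccos(0.610150) = 52.4°.

θ_z = 52.4°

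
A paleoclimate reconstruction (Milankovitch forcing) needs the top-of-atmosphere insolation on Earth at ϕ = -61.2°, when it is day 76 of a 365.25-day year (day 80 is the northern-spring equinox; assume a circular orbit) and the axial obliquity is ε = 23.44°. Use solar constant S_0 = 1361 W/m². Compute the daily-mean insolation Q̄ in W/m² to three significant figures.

Solar longitude: L_s = 360° × (76 − 80)/365.25 = -3.943°, i.e. -3.943° + 360° = 356.057°.
sin δ = sin 23.44° × sin 356.057° = -0.02735, so δ = -1.567°.
cos h₀ = −tan(-61.2°) tan(-1.567°) = -0.0498, h₀ = 1.6206 rad.
Bracket: h₀ sin ϕ sin δ + cos ϕ cos δ sin h₀ = 1.6206×-0.87631×-0.02735 + 0.48175×0.99963×0.99876 = 0.038841 + 0.480975 = 0.519816.
Q̄ = (S_0/π) × [bracket] = (1361/π) × 0.519816 = 225.2 W/m².

Q̄ ≈ 225 W/m²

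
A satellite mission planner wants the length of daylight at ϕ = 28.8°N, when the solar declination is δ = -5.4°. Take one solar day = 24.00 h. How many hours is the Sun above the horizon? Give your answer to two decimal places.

11.60 h

cos h₀ = −tan ϕ · tan δ = −tan(+28.8°) × tan(-5.400°) = 0.0520, so h₀ = 1.5188 rad = 87.02°.
Daylight = 2h₀/(2π) × 24.00 h = (1.5188/π) × 24.00 = 11.60 h.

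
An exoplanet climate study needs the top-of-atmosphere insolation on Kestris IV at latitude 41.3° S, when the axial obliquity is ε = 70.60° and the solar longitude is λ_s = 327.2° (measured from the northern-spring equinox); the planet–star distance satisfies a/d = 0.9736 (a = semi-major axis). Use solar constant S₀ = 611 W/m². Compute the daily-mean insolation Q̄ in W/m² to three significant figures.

Q̄ ≈ 233 W/m²

Solar declination: sin δ = sin ε · sin λ_s = sin 70.60° × sin 327.2° = -0.51095, so δ = -30.727°.
cos H₀ = −tan(-41.3°) tan(-30.727°) = -0.5222, H₀ = 2.1202 rad.
Bracket: H₀ sin φ sin δ + cos φ cos δ sin H₀ = 2.1202×-0.66000×-0.51095 + 0.75126×0.85961×0.85283 = 0.714989 + 0.550750 = 1.265739.
Inverse-square distance factor (a/d)² = 0.9736² = 0.947897.
Q̄ = (S₀/π) × 0.947897 × [bracket] = (611/π) × 0.947897 × 1.265739 = 233.3 W/m².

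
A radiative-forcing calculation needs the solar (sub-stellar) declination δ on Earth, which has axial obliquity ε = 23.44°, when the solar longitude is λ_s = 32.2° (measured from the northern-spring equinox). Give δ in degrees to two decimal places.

δ = +12.24°

sin δ = sin ε · sin λ_s = sin 23.44° × sin 32.2° = 0.211972.
δ = arcsin(0.211972) = +12.24°.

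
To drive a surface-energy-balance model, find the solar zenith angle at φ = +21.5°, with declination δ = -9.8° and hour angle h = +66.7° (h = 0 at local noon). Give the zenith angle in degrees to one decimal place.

cos θ_z = sin φ sin δ + cos φ cos δ cos h = -0.062382 + 0.362652 = 0.300270.
θ_z = arccos(0.300270) = 72.5°.

θ_z = 72.5°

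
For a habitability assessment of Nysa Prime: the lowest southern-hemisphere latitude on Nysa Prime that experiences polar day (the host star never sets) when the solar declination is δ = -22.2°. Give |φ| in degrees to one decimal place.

|φ| = 67.8°

Polar day requires cos H₀ = −tan φ tan δ ≤ −1, i.e. tan φ tan δ ≥ 1.
The boundary is |tan φ| · |tan δ| = 1, so |φ| = 90° − |δ| = 90° − 22.2° = 67.8° in the southern hemisphere.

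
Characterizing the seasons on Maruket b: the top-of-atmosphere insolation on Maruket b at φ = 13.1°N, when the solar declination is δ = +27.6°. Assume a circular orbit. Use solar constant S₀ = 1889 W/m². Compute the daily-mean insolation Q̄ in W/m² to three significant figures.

Q̄ ≈ 622 W/m²

cos H₀ = −tan(+13.1°) tan(+27.600°) = -0.1217, H₀ = 1.6928 rad.
Bracket: H₀ sin φ sin δ + cos φ cos δ sin H₀ = 1.6928×0.22665×0.46330 + 0.97398×0.88620×0.99257 = 0.177756 + 0.856728 = 1.034484.
Q̄ = (S₀/π) × [bracket] = (1889/π) × 1.034484 = 622.0 W/m².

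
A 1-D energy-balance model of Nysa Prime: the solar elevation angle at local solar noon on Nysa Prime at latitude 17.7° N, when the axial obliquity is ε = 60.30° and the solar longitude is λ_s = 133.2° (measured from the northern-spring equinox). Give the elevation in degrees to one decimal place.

Solar declination: sin δ = sin ε · sin λ_s = sin 60.30° × sin 133.2° = 0.63321, so δ = +39.287°.
At local noon the hour angle is zero, so the zenith angle equals |φ − δ| = |+17.7° − (+39.287°)| = 21.587°.
Elevation = 90° − 21.587° = 68.4°.

68.4°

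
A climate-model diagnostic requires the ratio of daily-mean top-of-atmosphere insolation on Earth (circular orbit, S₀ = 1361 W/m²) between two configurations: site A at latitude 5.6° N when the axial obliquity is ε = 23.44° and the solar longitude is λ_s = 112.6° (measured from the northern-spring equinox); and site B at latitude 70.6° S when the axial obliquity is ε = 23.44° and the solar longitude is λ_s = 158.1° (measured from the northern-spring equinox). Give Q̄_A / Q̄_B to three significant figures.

Q̄_A / Q̄_B ≈ 7.07

— Configuration A (φ=+5.6°):
Solar declination: sin δ = sin ε · sin λ_s = sin 23.44° × sin 112.6° = 0.36724, so δ = +21.546°.
cos H₀ = −tan(+5.6°) tan(+21.546°) = -0.0387, H₀ = 1.6095 rad.
Bracket: H₀ sin φ sin δ + cos φ cos δ sin H₀ = 1.6095×0.09758×0.36724 + 0.99523×0.93013×0.99925 = 0.057677 + 0.924999 = 0.982676.
Q̄ = (S₀/π) × [bracket] = (1361/π) × 0.982676 = 425.71 W/m².
— Configuration B (φ=-70.6°):
Solar declination: sin δ = sin ε · sin λ_s = sin 23.44° × sin 158.1° = 0.14837, so δ = +8.532°.
cos H₀ = −tan(-70.6°) tan(+8.532°) = 0.4260, H₀ = 1.1307 rad.
Bracket: H₀ sin φ sin δ + cos φ cos δ sin H₀ = 1.1307×-0.94322×0.14837 + 0.33216×0.98893×0.90471 = -0.158236 + 0.297182 = 0.138946.
Q̄ = (S₀/π) × [bracket] = (1361/π) × 0.138946 = 60.194 W/m².
Ratio Q̄_A / Q̄_B = 425.71 / 60.194 = 7.072.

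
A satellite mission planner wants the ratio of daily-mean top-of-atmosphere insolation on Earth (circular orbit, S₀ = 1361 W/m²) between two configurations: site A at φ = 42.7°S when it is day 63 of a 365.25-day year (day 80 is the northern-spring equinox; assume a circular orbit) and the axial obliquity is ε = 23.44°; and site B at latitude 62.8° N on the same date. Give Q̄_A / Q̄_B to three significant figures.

Q̄_A / Q̄_B ≈ 2.80

— Configuration A (φ=-42.7°):
Solar longitude: λ_s = 360° × (63 − 80)/365.25 = -16.756°, i.e. -16.756° + 360° = 343.244°.
sin δ = sin 23.44° × sin 343.244° = -0.11468, so δ = -6.585°.
cos H₀ = −tan(-42.7°) tan(-6.585°) = -0.1065, H₀ = 1.6775 rad.
Bracket: H₀ sin φ sin δ + cos φ cos δ sin H₀ = 1.6775×-0.67816×-0.11468 + 0.73491×0.99340×0.99431 = 0.130462 + 0.725906 = 0.856368.
Q̄ = (S₀/π) × [bracket] = (1361/π) × 0.856368 = 371.00 W/m².
— Configuration B (φ=+62.8°):
cos H₀ = −tan(+62.8°) tan(-6.585°) = 0.2246, H₀ = 1.3442 rad.
Bracket: H₀ sin φ sin δ + cos φ cos δ sin H₀ = 1.3442×0.88942×-0.11468 + 0.45710×0.99340×0.97445 = -0.137107 + 0.442481 = 0.305374.
Q̄ = (S₀/π) × [bracket] = (1361/π) × 0.305374 = 132.29 W/m².
Ratio Q̄_A / Q̄_B = 371.00 / 132.29 = 2.804.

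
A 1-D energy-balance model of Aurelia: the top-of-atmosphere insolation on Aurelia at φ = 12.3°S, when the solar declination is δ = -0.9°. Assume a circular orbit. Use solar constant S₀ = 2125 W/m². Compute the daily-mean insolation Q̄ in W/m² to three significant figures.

Q̄ ≈ 664 W/m²

cos H₀ = −tan(-12.3°) tan(-0.900°) = -0.0034, H₀ = 1.5742 rad.
Bracket: H₀ sin φ sin δ + cos φ cos δ sin H₀ = 1.5742×-0.21303×-0.01571 + 0.97705×0.99988×0.99999 = 0.005268 + 0.976923 = 0.982191.
Q̄ = (S₀/π) × [bracket] = (2125/π) × 0.982191 = 664.4 W/m².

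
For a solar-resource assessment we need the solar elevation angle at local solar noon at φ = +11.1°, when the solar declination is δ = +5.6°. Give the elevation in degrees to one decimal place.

At local noon the hour angle is zero, so the zenith angle equals |φ − δ| = |+11.1° − (+5.600°)| = 5.500°.
Elevation = 90° − 5.500° = 84.5°.

84.5°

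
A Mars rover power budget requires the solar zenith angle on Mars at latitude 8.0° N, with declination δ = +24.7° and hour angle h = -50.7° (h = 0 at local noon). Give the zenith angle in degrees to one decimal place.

θ_z = 51.1°

cos θ_z = sin φ sin δ + cos φ cos δ cos h = 0.058156 + 0.569832 = 0.627988.
θ_z = arccos(0.627988) = 51.1°.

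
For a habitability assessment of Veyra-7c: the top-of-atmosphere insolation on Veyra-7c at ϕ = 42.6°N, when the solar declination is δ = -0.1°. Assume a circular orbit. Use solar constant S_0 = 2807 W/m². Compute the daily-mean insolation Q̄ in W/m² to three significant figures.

Q̄ ≈ 656 W/m²

cos h₀ = −tan(+42.6°) tan(-0.100°) = 0.0016, h₀ = 1.5692 rad.
Bracket: h₀ sin ϕ sin δ + cos ϕ cos δ sin h₀ = 1.5692×0.67688×-0.00175 + 0.73610×1.00000×1.00000 = -0.001859 + 0.736100 = 0.734241.
Q̄ = (S_0/π) × [bracket] = (2807/π) × 0.734241 = 656.0 W/m².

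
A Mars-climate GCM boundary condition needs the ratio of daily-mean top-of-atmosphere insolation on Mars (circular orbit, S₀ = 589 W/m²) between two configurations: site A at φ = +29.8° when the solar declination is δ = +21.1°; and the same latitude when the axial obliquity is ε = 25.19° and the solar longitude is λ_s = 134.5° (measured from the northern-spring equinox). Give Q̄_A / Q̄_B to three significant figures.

Q̄_A / Q̄_B ≈ 1.03

— Configuration A (φ=+29.8°):
cos H₀ = −tan(+29.8°) tan(+21.100°) = -0.2210, H₀ = 1.7936 rad.
Bracket: H₀ sin φ sin δ + cos φ cos δ sin H₀ = 1.7936×0.49697×0.36000 + 0.86777×0.93295×0.97528 = 0.320892 + 0.789573 = 1.110465.
Q̄ = (S₀/π) × [bracket] = (589/π) × 1.110465 = 208.20 W/m².
— Configuration B (φ=+29.8°):
Solar declination: sin δ = sin ε · sin λ_s = sin 25.19° × sin 134.5° = 0.30357, so δ = +17.672°.
cos H₀ = −tan(+29.8°) tan(+17.672°) = -0.1825, H₀ = 1.7543 rad.
Bracket: H₀ sin φ sin δ + cos φ cos δ sin H₀ = 1.7543×0.49697×0.30357 + 0.86777×0.95281×0.98321 = 0.264663 + 0.812938 = 1.077601.
Q̄ = (S₀/π) × [bracket] = (589/π) × 1.077601 = 202.03 W/m².
Ratio Q̄_A / Q̄_B = 208.20 / 202.03 = 1.031.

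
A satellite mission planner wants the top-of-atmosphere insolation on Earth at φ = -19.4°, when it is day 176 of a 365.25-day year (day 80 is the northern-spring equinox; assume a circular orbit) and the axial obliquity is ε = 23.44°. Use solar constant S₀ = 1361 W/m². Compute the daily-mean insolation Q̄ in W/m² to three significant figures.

Q̄ ≈ 290 W/m²

Solar longitude: λ_s = 360° × (176 − 80)/365.25 = 94.620°.
sin δ = sin 23.44° × sin 94.620° = 0.39650, so δ = +23.359°.
cos H₀ = −tan(-19.4°) tan(+23.359°) = 0.1521, H₀ = 1.4181 rad.
Bracket: H₀ sin φ sin δ + cos φ cos δ sin H₀ = 1.4181×-0.33216×0.39650 + 0.94322×0.91804×0.98837 = -0.186766 + 0.855843 = 0.669077.
Q̄ = (S₀/π) × [bracket] = (1361/π) × 0.669077 = 289.9 W/m².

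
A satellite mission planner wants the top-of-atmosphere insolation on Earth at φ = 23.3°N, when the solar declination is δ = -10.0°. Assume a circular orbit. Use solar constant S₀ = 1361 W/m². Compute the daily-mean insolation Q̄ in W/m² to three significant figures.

cos H₀ = −tan(+23.3°) tan(-10.000°) = 0.0759, H₀ = 1.4948 rad.
Bracket: H₀ sin φ sin δ + cos φ cos δ sin H₀ = 1.4948×0.39555×-0.17365 + 0.91845×0.98481×0.99711 = -0.102674 + 0.901885 = 0.799211.
Q̄ = (S₀/π) × [bracket] = (1361/π) × 0.799211 = 346.2 W/m².

Q̄ ≈ 346 W/m²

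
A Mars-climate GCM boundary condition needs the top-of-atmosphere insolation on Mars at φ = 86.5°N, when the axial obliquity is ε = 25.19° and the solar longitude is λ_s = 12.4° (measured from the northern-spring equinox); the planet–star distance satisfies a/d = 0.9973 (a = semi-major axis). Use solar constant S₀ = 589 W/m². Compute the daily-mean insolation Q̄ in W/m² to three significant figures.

Q̄ ≈ 53.4 W/m²

Solar declination: sin δ = sin ε · sin λ_s = sin 25.19° × sin 12.4° = 0.09140, so δ = +5.244°.
cos H₀ = −tan(+86.5°) tan(+5.244°) = -1.5006 ≤ −1 ⇒ polar day, H₀ = π.
Bracket: H₀ sin φ sin δ + cos φ cos δ sin H₀ = 3.1416×0.99813×0.09140 + 0.06105×0.99581×0.00000 = 0.286605 + 0.000000 = 0.286605.
Inverse-square distance factor (a/d)² = 0.9973² = 0.994607.
Q̄ = (S₀/π) × 0.994607 × [bracket] = (589/π) × 0.994607 × 0.286605 = 53.44 W/m².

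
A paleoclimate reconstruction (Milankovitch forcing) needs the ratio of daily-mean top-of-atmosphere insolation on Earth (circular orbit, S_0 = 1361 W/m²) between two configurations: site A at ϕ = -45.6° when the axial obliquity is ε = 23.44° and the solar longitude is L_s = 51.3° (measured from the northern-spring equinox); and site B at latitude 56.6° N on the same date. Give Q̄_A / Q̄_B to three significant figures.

— Configuration A (ϕ=-45.6°):
Solar declination: sin δ = sin ε · sin L_s = sin 23.44° × sin 51.3° = 0.31045, so δ = +18.086°.
cos h₀ = −tan(-45.6°) tan(+18.086°) = 0.3335, h₀ = 1.2308 rad.
Bracket: h₀ sin ϕ sin δ + cos ϕ cos δ sin h₀ = 1.2308×-0.71447×0.31045 + 0.69966×0.95059×0.94275 = -0.273000 + 0.627013 = 0.354013.
Q̄ = (S_0/π) × [bracket] = (1361/π) × 0.354013 = 153.37 W/m².
— Configuration B (ϕ=+56.6°):
cos h₀ = −tan(+56.6°) tan(+18.086°) = -0.4953, h₀ = 2.0890 rad.
Bracket: h₀ sin ϕ sin δ + cos ϕ cos δ sin h₀ = 2.0890×0.83485×0.31045 + 0.55048×0.95059×0.86873 = 0.541425 + 0.454590 = 0.996015.
Q̄ = (S_0/π) × [bracket] = (1361/π) × 0.996015 = 431.49 W/m².
Ratio Q̄_A / Q̄_B = 153.37 / 431.49 = 0.3554.

Q̄_A / Q̄_B ≈ 0.355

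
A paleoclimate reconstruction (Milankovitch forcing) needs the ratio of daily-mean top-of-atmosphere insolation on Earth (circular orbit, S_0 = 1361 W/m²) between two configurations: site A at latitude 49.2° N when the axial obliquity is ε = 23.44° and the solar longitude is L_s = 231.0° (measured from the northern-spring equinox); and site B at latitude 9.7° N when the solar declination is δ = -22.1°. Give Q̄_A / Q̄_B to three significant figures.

Q̄_A / Q̄_B ≈ 0.366

— Configuration A (ϕ=+49.2°):
Solar declination: sin δ = sin ε · sin L_s = sin 23.44° × sin 231.0° = -0.30914, so δ = -18.007°.
cos h₀ = −tan(+49.2°) tan(-18.007°) = 0.3766, h₀ = 1.1847 rad.
Bracket: h₀ sin ϕ sin δ + cos ϕ cos δ sin h₀ = 1.1847×0.75700×-0.30914 + 0.65342×0.95102×0.92638 = -0.277242 + 0.575667 = 0.298425.
Q̄ = (S_0/π) × [bracket] = (1361/π) × 0.298425 = 129.28 W/m².
— Configuration B (ϕ=+9.7°):
cos h₀ = −tan(+9.7°) tan(-22.100°) = 0.0694, h₀ = 1.5013 rad.
Bracket: h₀ sin ϕ sin δ + cos ϕ cos δ sin h₀ = 1.5013×0.16849×-0.37622 + 0.98570×0.92653×0.99759 = -0.095166 + 0.911080 = 0.815914.
Q̄ = (S_0/π) × [bracket] = (1361/π) × 0.815914 = 353.47 W/m².
Ratio Q̄_A / Q̄_B = 129.28 / 353.47 = 0.3657.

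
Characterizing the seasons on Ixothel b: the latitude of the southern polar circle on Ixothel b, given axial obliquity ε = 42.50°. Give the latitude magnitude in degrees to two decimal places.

The polar circle is the lowest latitude that experiences at least one full rotation of continuous darkness at the northern-summer solstice; it lies at |ϕ| = 90° − ε = 90° − 42.50° = 47.50°.

47.50°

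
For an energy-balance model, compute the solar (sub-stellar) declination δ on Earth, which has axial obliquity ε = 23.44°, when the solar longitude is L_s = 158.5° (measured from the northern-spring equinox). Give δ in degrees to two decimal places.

sin δ = sin ε · sin L_s = sin 23.44° × sin 158.5° = 0.145790.
δ = arcsin(0.145790) = +8.38°.

δ = +8.38°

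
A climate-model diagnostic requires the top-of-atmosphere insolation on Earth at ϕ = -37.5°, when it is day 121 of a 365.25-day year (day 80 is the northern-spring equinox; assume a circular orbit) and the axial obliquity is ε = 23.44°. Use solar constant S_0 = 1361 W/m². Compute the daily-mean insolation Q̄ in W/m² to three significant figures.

Q̄ ≈ 232 W/m²

Solar longitude: L_s = 360° × (121 − 80)/365.25 = 40.411°.
sin δ = sin 23.44° × sin 40.411° = 0.25787, so δ = +14.944°.
cos h₀ = −tan(-37.5°) tan(+14.944°) = 0.2048, h₀ = 1.3645 rad.
Bracket: h₀ sin ϕ sin δ + cos ϕ cos δ sin h₀ = 1.3645×-0.60876×0.25787 + 0.79335×0.96618×0.97880 = -0.214200 + 0.750269 = 0.536069.
Q̄ = (S_0/π) × [bracket] = (1361/π) × 0.536069 = 232.2 W/m².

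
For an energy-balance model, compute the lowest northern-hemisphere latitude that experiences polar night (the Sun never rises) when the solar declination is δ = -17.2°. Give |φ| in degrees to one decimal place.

|φ| = 72.8°

Polar night requires cos H₀ = −tan φ tan δ ≥ 1, i.e. tan φ tan δ ≤ −1.
The boundary is |tan φ| · |tan δ| = 1, so |φ| = 90° − |δ| = 90° − 17.2° = 72.8° in the northern hemisphere.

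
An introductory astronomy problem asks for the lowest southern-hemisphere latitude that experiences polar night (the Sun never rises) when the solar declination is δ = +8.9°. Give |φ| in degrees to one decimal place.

Polar night requires cos H₀ = −tan φ tan δ ≥ 1, i.e. tan φ tan δ ≤ −1.
The boundary is |tan φ| · |tan δ| = 1, so |φ| = 90° − |δ| = 90° − 8.9° = 81.1° in the southern hemisphere.

|φ| = 81.1°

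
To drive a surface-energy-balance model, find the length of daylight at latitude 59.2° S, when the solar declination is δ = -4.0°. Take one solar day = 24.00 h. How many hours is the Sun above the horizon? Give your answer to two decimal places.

12.90 h

cos h₀ = −tan ϕ · tan δ = −tan(-59.2°) × tan(-4.000°) = -0.1173, so h₀ = 1.6884 rad = 96.74°.
Daylight = 2h₀/(2π) × 24.00 h = (1.6884/π) × 24.00 = 12.90 h.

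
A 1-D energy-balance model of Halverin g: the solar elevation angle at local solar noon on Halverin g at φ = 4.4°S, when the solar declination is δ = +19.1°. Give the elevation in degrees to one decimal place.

66.5°

At local noon the hour angle is zero, so the zenith angle equals |φ − δ| = |-4.4° − (+19.100°)| = 23.500°.
Elevation = 90° − 23.500° = 66.5°.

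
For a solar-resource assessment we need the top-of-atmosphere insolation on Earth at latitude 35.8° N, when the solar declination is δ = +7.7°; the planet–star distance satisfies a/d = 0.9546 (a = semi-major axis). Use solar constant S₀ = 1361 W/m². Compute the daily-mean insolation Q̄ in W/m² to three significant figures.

Q̄ ≈ 367 W/m²

cos H₀ = −tan(+35.8°) tan(+7.700°) = -0.0975, H₀ = 1.6685 rad.
Bracket: H₀ sin φ sin δ + cos φ cos δ sin H₀ = 1.6685×0.58496×0.13399 + 0.81106×0.99098×0.99523 = 0.130775 + 0.799910 = 0.930685.
Inverse-square distance factor (a/d)² = 0.9546² = 0.911261.
Q̄ = (S₀/π) × 0.911261 × [bracket] = (1361/π) × 0.911261 × 0.930685 = 367.4 W/m².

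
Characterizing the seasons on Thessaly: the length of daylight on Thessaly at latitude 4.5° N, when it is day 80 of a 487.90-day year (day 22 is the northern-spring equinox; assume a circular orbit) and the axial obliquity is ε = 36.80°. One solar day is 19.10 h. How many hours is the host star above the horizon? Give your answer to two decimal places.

9.76 h

Solar longitude: λ_s = 360° × (80 − 22)/487.90 = 42.796°.
sin δ = sin 36.80° × sin 42.796° = 0.40697, so δ = +24.015°.
cos H₀ = −tan φ · tan δ = −tan(+4.5°) × tan(+24.015°) = -0.0351, so H₀ = 1.6059 rad = 92.01°.
Daylight = 2H₀/(2π) × 19.10 h = (1.6059/π) × 19.10 = 9.76 h.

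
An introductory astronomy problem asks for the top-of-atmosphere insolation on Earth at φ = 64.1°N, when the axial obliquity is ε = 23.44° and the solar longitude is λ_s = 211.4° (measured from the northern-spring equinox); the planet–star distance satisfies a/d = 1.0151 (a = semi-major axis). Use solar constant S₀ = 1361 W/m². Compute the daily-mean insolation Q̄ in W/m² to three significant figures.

Q̄ ≈ 78.5 W/m²

Solar declination: sin δ = sin ε · sin λ_s = sin 23.44° × sin 211.4° = -0.20725, so δ = -11.961°.
cos H₀ = −tan(+64.1°) tan(-11.961°) = 0.4363, H₀ = 1.1193 rad.
Bracket: H₀ sin φ sin δ + cos φ cos δ sin H₀ = 1.1193×0.89956×-0.20725 + 0.43680×0.97829×0.89981 = -0.208675 + 0.384504 = 0.175829.
Inverse-square distance factor (a/d)² = 1.0151² = 1.030428.
Q̄ = (S₀/π) × 1.030428 × [bracket] = (1361/π) × 1.030428 × 0.175829 = 78.49 W/m².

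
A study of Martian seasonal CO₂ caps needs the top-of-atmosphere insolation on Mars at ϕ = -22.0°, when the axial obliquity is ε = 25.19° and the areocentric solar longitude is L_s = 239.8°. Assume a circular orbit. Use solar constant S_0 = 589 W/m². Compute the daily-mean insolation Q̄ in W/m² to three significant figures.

Q̄ ≈ 204 W/m²

sin δ = sin 25.19° × sin 239.8° = -0.36785, so δ = -21.583°.
cos h₀ = −tan(-22.0°) tan(-21.583°) = -0.1598, h₀ = 1.7313 rad.
Bracket: h₀ sin ϕ sin δ + cos ϕ cos δ sin h₀ = 1.7313×-0.37461×-0.36785 + 0.92718×0.92988×0.98714 = 0.238574 + 0.851079 = 1.089653.
Q̄ = (S_0/π) × [bracket] = (589/π) × 1.089653 = 204.3 W/m².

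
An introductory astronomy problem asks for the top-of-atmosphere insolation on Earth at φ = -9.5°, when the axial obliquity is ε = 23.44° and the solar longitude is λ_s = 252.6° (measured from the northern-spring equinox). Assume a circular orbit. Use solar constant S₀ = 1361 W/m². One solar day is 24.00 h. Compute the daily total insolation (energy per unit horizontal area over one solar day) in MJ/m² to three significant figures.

37.9 MJ/m²

Solar declination: sin δ = sin ε · sin λ_s = sin 23.44° × sin 252.6° = -0.37959, so δ = -22.308°.
cos H₀ = −tan(-9.5°) tan(-22.308°) = -0.0687, H₀ = 1.6395 rad.
Bracket: H₀ sin φ sin δ + cos φ cos δ sin H₀ = 1.6395×-0.16505×-0.37959 + 0.98629×0.92516×0.99764 = 0.102717 + 0.910323 = 1.013040.
Q̄ = (S₀/π) × [bracket] = (1361/π) × 1.013040 = 438.87 W/m².
Daily total = Q̄ × 24.00 h × 3600 s/h = 438.87 × 24.00 × 3600 / 10⁶ = 37.92 MJ/m².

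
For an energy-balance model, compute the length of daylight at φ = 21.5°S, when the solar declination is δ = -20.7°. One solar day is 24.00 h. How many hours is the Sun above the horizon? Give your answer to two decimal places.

13.14 h

cos H₀ = −tan φ · tan δ = −tan(-21.5°) × tan(-20.700°) = -0.1488, so H₀ = 1.7202 rad = 98.56°.
Daylight = 2H₀/(2π) × 24.00 h = (1.7202/π) × 24.00 = 13.14 h.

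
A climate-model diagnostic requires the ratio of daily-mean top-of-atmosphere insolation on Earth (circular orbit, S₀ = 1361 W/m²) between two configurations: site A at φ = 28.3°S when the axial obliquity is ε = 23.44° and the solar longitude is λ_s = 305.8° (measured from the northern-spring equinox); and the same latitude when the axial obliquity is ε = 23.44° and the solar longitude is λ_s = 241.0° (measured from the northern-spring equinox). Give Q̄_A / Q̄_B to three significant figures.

Q̄_A / Q̄_B ≈ 0.988

— Configuration A (φ=-28.3°):
Solar declination: sin δ = sin ε · sin λ_s = sin 23.44° × sin 305.8° = -0.32263, so δ = -18.822°.
cos H₀ = −tan(-28.3°) tan(-18.822°) = -0.1835, H₀ = 1.7554 rad.
Bracket: H₀ sin φ sin δ + cos φ cos δ sin H₀ = 1.7554×-0.47409×-0.32263 + 0.88048×0.94652×0.98301 = 0.268498 + 0.819233 = 1.087731.
Q̄ = (S₀/π) × [bracket] = (1361/π) × 1.087731 = 471.23 W/m².
— Configuration B (φ=-28.3°):
Solar declination: sin δ = sin ε · sin λ_s = sin 23.44° × sin 241.0° = -0.34791, so δ = -20.360°.
cos H₀ = −tan(-28.3°) tan(-20.360°) = -0.1998, H₀ = 1.7720 rad.
Bracket: H₀ sin φ sin δ + cos φ cos δ sin H₀ = 1.7720×-0.47409×-0.34791 + 0.88048×0.93753×0.97983 = 0.292275 + 0.808827 = 1.101102.
Q̄ = (S₀/π) × [bracket] = (1361/π) × 1.101102 = 477.02 W/m².
Ratio Q̄_A / Q̄_B = 471.23 / 477.02 = 0.9879.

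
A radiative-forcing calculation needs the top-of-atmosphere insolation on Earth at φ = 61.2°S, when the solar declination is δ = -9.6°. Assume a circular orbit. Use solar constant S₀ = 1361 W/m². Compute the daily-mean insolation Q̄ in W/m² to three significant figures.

Q̄ ≈ 315 W/m²

cos H₀ = −tan(-61.2°) tan(-9.600°) = -0.3077, H₀ = 1.8835 rad.
Bracket: H₀ sin φ sin δ + cos φ cos δ sin H₀ = 1.8835×-0.87631×-0.16677 + 0.48175×0.98600×0.95150 = 0.275259 + 0.451968 = 0.727227.
Q̄ = (S₀/π) × [bracket] = (1361/π) × 0.727227 = 315.0 W/m².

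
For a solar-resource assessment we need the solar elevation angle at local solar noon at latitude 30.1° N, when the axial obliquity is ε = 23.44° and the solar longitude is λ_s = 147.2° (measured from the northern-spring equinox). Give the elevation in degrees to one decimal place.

Solar declination: sin δ = sin ε · sin λ_s = sin 23.44° × sin 147.2° = 0.21549, so δ = +12.444°.
At local noon the hour angle is zero, so the zenith angle equals |φ − δ| = |+30.1° − (+12.444°)| = 17.656°.
Elevation = 90° − 17.656° = 72.3°.

72.3°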